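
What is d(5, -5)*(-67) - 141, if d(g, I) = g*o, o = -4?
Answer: 1199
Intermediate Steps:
d(g, I) = -4*g (d(g, I) = g*(-4) = -4*g)
d(5, -5)*(-67) - 141 = -4*5*(-67) - 141 = -20*(-67) - 141 = 1340 - 141 = 1199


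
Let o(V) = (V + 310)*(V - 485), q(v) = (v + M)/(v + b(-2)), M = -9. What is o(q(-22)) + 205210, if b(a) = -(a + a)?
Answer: 17677951/324 ≈ 54562.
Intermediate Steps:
b(a) = -2*a
q(v) = (-9 + v)/(4 + v) (q(v) = (v - 9)/(v - 2*(-2)) = (-9 + v)/(v + 4) = (-9 + v)/(4 + v))
o(V) = (-485 + V)*(310 + V) (o(V) = (310 + V)*(-485 + V) = (-485 + V)*(310 + V))
o(q(-22)) + 205210 = (-150350 + ((-9 - 22)/(4 - 22))² - 175*(-9 - 22)/(4 - 22)) + 205210 = (-150350 + (-31/(-18))² - 175*(-31)/(-18)) + 205210 = (-150350 + (-1/18*(-31))² - (-175)*(-31)/18) + 205210 = (-150350 + (31/18)² - 175*31/18) + 205210 = (-150350 + 961/324 - 5425/18) + 205210 = -48810089/324 + 205210 = 17677951/324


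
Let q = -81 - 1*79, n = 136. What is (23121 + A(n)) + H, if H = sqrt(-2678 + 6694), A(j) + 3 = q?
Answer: 22958 + 4*sqrt(251) ≈ 23021.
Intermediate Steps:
q = -160 (q = -81 - 79 = -160)
A(j) = -163 (A(j) = -3 - 160 = -163)
H = 4*sqrt(251) (H = sqrt(4016) = 4*sqrt(251) ≈ 63.372)
(23121 + A(n)) + H = (23121 - 163) + 4*sqrt(251) = 22958 + 4*sqrt(251)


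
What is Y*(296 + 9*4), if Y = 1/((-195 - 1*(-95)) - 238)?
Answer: -166/169 ≈ -0.98225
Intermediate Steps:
Y = -1/338 (Y = 1/((-195 + 95) - 238) = 1/(-100 - 238) = 1/(-338) = -1/338 ≈ -0.0029586)
Y*(296 + 9*4) = -(296 + 9*4)/338 = -(296 + 36)/338 = -1/338*332 = -166/169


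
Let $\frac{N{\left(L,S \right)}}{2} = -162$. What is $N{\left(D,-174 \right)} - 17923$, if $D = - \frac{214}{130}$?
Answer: $-18247$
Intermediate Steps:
$D = - \frac{107}{65}$ ($D = \left(-214\right) \frac{1}{130} = - \frac{107}{65} \approx -1.6462$)
$N{\left(L,S \right)} = -324$ ($N{\left(L,S \right)} = 2 \left(-162\right) = -324$)
$N{\left(D,-174 \right)} - 17923 = -324 - 17923 = -18247$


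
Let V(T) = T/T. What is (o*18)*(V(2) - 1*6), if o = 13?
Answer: -1170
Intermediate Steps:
V(T) = 1
(o*18)*(V(2) - 1*6) = (13*18)*(1 - 1*6) = 234*(1 - 6) = 234*(-5) = -1170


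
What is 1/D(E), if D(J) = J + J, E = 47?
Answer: 1/94 ≈ 0.010638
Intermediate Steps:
D(J) = 2*J
1/D(E) = 1/(2*47) = 1/94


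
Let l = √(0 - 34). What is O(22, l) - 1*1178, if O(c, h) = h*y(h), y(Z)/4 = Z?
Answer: -1314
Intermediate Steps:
l = I*√34 (l = √(-34) = I*√34 ≈ 5.8309*I)
y(Z) = 4*Z
O(c, h) = 4*h² (O(c, h) = h*(4*h) = 4*h²)
O(22, l) - 1*1178 = 4*(I*√34)² - 1*1178 = 4*(-34) - 1178 = -136 - 1178 = -1314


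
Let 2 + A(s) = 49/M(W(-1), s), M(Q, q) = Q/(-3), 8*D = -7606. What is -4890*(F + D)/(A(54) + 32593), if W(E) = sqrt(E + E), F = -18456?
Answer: 6185707106865/2124368171 - 27900308205*I*sqrt(2)/4248736342 ≈ 2911.8 - 9.2868*I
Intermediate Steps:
D = -3803/4 (D = (1/8)*(-7606) = -3803/4 ≈ -950.75)
W(E) = sqrt(2)*sqrt(E) (W(E) = sqrt(2*E) = sqrt(2)*sqrt(E))
M(Q, q) = -Q/3 (M(Q, q) = Q*(-1/3) = -Q/3)
A(s) = -2 + 147*I*sqrt(2)/2 (A(s) = -2 + 49/((-sqrt(2)*sqrt(-1)/3)) = -2 + 49/((-sqrt(2)*I/3)) = -2 + 49/((-I*sqrt(2)/3)) = -2 + 49*(3*I*sqrt(2)/2) = -2 + 147*I*sqrt(2)/2)
-4890*(F + D)/(A(54) + 32593) = -4890*(-18456 - 3803/4)/((-2 + 147*I*sqrt(2)/2) + 32593) = -4890*(-77627/(4*(32591 + 147*I*sqrt(2)/2))) = -4890/(-130364/77627 - 294*I*sqrt(2)/77627)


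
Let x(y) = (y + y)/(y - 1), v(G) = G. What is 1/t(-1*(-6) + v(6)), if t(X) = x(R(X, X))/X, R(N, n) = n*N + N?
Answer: 155/26 ≈ 5.9615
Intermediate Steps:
R(N, n) = N + N*n (R(N, n) = N*n + N = N + N*n)
x(y) = 2*y/(-1 + y) (x(y) = (2*y)/(-1 + y) = 2*y/(-1 + y))
t(X) = 2*(1 + X)/(-1 + X*(1 + X)) (t(X) = (2*(X*(1 + X))/(-1 + X*(1 + X)))/X = (2*X*(1 + X)/(-1 + X*(1 + X)))/X = 2*(1 + X)/(-1 + X*(1 + X)))
1/t(-1*(-6) + v(6)) = 1/(2*(1 + (-1*(-6) + 6))/(-1 + (-1*(-6) + 6)*(1 + (-1*(-6) + 6)))) = 1/(2*(1 + (6 + 6))/(-1 + (6 + 6)*(1 + (6 + 6)))) = 1/(2*(1 + 12)/(-1 + 12*(1 + 12))) = 1/(2*13/(-1 + 12*13)) = 1/(2*13/(-1 + 156)) = 1/(2*13/155) = 1/(2*(1/155)*13) = 1/(26/155) = 155/26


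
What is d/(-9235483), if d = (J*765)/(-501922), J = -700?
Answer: -267750/2317746049163 ≈ -1.1552e-7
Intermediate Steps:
d = 267750/250961 (d = -700*765/(-501922) = -535500*(-1/501922) = 267750/250961 ≈ 1.0669)
d/(-9235483) = (267750/250961)/(-9235483) = (267750/250961)*(-1/9235483) = -267750/2317746049163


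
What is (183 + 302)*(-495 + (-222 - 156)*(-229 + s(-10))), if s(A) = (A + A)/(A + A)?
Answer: 41559165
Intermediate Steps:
s(A) = 1 (s(A) = (2*A)/((2*A)) = (2*A)*(1/(2*A)) = 1)
(183 + 302)*(-495 + (-222 - 156)*(-229 + s(-10))) = (183 + 302)*(-495 + (-222 - 156)*(-229 + 1)) = 485*(-495 - 378*(-228)) = 485*(-495 + 86184) = 485*85689 = 41559165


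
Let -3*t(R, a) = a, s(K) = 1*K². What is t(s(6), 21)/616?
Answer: -1/88 ≈ -0.011364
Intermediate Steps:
s(K) = K²
t(R, a) = -a/3
t(s(6), 21)/616 = -⅓*21/616 = -7*1/616 = -1/88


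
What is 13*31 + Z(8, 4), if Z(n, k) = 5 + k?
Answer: 412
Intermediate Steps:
13*31 + Z(8, 4) = 13*31 + (5 + 4) = 403 + 9 = 412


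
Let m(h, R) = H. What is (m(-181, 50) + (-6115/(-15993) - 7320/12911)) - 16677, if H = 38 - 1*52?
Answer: -3446489651488/206485623 ≈ -16691.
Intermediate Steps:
H = -14 (H = 38 - 52 = -14)
m(h, R) = -14
(m(-181, 50) + (-6115/(-15993) - 7320/12911)) - 16677 = (-14 + (-6115/(-15993) - 7320/12911)) - 16677 = (-14 + (-6115*(-1/15993) - 7320*1/12911)) - 16677 = (-14 + (6115/15993 - 7320/12911)) - 16677 = (-14 - 38117995/206485623) - 16677 = -2928916717/206485623 - 16677 = -3446489651488/206485623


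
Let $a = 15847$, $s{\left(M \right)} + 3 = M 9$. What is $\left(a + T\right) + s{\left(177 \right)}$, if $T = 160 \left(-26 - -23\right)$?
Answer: $16957$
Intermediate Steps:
$s{\left(M \right)} = -3 + 9 M$ ($s{\left(M \right)} = -3 + M 9 = -3 + 9 M$)
$T = -480$ ($T = 160 \left(-26 + 23\right) = 160 \left(-3\right) = -480$)
$\left(a + T\right) + s{\left(177 \right)} = \left(15847 - 480\right) + \left(-3 + 9 \cdot 177\right) = 15367 + \left(-3 + 1593\right) = 15367 + 1590 = 16957$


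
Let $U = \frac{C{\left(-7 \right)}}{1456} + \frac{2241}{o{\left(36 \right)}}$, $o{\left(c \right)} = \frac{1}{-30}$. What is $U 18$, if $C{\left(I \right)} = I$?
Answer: $- \frac{125854569}{104} \approx -1.2101 \cdot 10^{6}$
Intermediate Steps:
$o{\left(c \right)} = - \frac{1}{30}$
$U = - \frac{13983841}{208}$ ($U = - \frac{7}{1456} + \frac{2241}{- \frac{1}{30}} = \left(-7\right) \frac{1}{1456} + 2241 \left(-30\right) = - \frac{1}{208} - 67230 = - \frac{13983841}{208} \approx -67230.0$)
$U 18 = \left(- \frac{13983841}{208}\right) 18 = - \frac{125854569}{104}$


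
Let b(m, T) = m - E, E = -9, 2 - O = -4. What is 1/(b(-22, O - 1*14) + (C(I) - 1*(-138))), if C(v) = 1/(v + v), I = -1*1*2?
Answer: 4/499 ≈ 0.0080160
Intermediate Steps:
O = 6 (O = 2 - 1*(-4) = 2 + 4 = 6)
b(m, T) = 9 + m (b(m, T) = m - 1*(-9) = m + 9 = 9 + m)
I = -2 (I = -1*2 = -2)
C(v) = 1/(2*v)
1/(b(-22, O - 1*14) + (C(I) - 1*(-138))) = 1/((9 - 22) + ((½)/(-2) - 1*(-138))) = 1/(-13 + ((½)*(-½) + 138)) = 1/(-13 + (-¼ + 138)) = 1/(-13 + 551/4) = 1/(499/4) = 4/499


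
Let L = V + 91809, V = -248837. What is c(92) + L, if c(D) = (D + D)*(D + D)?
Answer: -123172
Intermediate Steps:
c(D) = 4*D² (c(D) = (2*D)*(2*D) = 4*D²)
L = -157028 (L = -248837 + 91809 = -157028)
c(92) + L = 4*92² - 157028 = 4*8464 - 157028 = 33856 - 157028 = -123172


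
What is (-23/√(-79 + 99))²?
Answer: 529/20 ≈ 26.450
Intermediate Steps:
(-23/√(-79 + 99))² = (-23*√5/10)² = 529/20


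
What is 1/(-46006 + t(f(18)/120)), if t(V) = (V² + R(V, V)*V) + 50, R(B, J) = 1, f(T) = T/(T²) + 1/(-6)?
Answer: -1166400/53603079479 ≈ -2.1760e-5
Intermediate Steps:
f(T) = -⅙ + 1/T (f(T) = T/T² + 1*(-⅙) = 1/T - ⅙ = -⅙ + 1/T)
t(V) = 50 + V + V² (t(V) = (V² + 1*V) + 50 = (V² + V) + 50 = (V + V²) + 50 = 50 + V + V²)
1/(-46006 + t(f(18)/120)) = 1/(-46006 + (50 + ((⅙)*(6 - 1*18)/18)/120 + (((⅙)*(6 - 1*18)/18)/120)²)) = 1/(-46006 + (50 + ((⅙)*(1/18)*(6 - 18))*(1/120) + (((⅙)*(1/18)*(6 - 18))*(1/120))²)) = 1/(-46006 + (50 + ((⅙)*(1/18)*(-12))*(1/120) + (((⅙)*(1/18)*(-12))*(1/120))²)) = 1/(-46006 + (50 - ⅑*1/120 + (-⅑*1/120)²)) = 1/(-46006 + (50 - 1/1080 + (-1/1080)²)) = 1/(-46006 + (50 - 1/1080 + 1/1166400)) = 1/(-46006 + 58318921/1166400) = 1/(-53603079479/1166400) = -1166400/53603079479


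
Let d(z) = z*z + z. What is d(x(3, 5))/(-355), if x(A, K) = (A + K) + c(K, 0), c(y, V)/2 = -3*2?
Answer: -12/355 ≈ -0.033803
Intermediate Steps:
c(y, V) = -12 (c(y, V) = 2*(-3*2) = 2*(-6) = -12)
x(A, K) = -12 + A + K (x(A, K) = (A + K) - 12 = -12 + A + K)
d(z) = z + z² (d(z) = z² + z = z + z²)
d(x(3, 5))/(-355) = ((-12 + 3 + 5)*(1 + (-12 + 3 + 5)))/(-355) = -4*(1 - 4)*(-1/355) = -4*(-3)*(-1/355) = 12*(-1/355) = -12/355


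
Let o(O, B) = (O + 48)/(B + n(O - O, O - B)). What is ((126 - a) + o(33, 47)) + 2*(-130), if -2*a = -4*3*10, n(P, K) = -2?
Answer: -961/5 ≈ -192.20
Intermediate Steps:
a = 60 (a = -(-4*3)*10/2 = -(-6)*10 = -1/2*(-120) = 60)
o(O, B) = (48 + O)/(-2 + B) (o(O, B) = (O + 48)/(B - 2) = (48 + O)/(-2 + B))
((126 - a) + o(33, 47)) + 2*(-130) = ((126 - 1*60) + (48 + 33)/(-2 + 47)) + 2*(-130) = ((126 - 60) + 81/45) - 260 = (66 + (1/45)*81) - 260 = (66 + 9/5) - 260 = 339/5 - 260 = -961/5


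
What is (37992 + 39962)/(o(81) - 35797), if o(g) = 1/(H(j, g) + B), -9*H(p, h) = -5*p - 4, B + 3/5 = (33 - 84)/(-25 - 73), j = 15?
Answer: -2990237486/1373132713 ≈ -2.1777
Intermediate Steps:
B = -39/490 (B = -⅗ + (33 - 84)/(-25 - 73) = -⅗ - 51/(-98) = -⅗ - 51*(-1/98) = -⅗ + 51/98 = -39/490 ≈ -0.079592)
H(p, h) = 4/9 + 5*p/9 (H(p, h) = -(-5*p - 4)/9 = -(-4 - 5*p)/9 = 4/9 + 5*p/9)
o(g) = 4410/38359 (o(g) = 1/((4/9 + (5/9)*15) - 39/490) = 1/((4/9 + 25/3) - 39/490) = 1/(79/9 - 39/490) = 1/(38359/4410) = 4410/38359)
(37992 + 39962)/(o(81) - 35797) = (37992 + 39962)/(4410/38359 - 35797) = 77954/(-1373132713/38359) = 77954*(-38359/1373132713) = -2990237486/1373132713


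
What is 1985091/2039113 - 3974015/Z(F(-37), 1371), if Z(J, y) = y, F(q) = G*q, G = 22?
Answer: -8100744088934/2795623923 ≈ -2897.7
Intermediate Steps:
F(q) = 22*q
1985091/2039113 - 3974015/Z(F(-37), 1371) = 1985091/2039113 - 3974015/1371 = -8100744088934/2795623923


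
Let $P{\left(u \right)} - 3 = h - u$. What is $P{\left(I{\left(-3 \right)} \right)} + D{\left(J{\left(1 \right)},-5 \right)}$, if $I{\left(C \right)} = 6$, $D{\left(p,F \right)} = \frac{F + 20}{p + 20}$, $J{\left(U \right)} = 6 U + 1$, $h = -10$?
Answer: $- \frac{112}{9} \approx -12.444$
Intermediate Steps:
$J{\left(U \right)} = 1 + 6 U$
$D{\left(p,F \right)} = \frac{20 + F}{20 + p}$
$P{\left(u \right)} = -7 - u$ ($P{\left(u \right)} = 3 - \left(10 + u\right) = -7 - u$)
$P{\left(I{\left(-3 \right)} \right)} + D{\left(J{\left(1 \right)},-5 \right)} = \left(-7 - 6\right) + \frac{20 - 5}{20 + \left(1 + 6 \cdot 1\right)} = \left(-7 - 6\right) + \frac{1}{20 + \left(1 + 6\right)} 15 = -13 + \frac{1}{20 + 7} \cdot 15 = -13 + \frac{1}{27} \cdot 15 = -13 + \frac{5}{9} = - \frac{112}{9}$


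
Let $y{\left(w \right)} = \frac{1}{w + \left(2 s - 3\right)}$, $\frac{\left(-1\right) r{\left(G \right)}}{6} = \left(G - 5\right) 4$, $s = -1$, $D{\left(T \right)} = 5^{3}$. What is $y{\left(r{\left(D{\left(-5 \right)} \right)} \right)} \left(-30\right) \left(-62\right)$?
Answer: $- \frac{372}{577} \approx -0.64471$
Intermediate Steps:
$D{\left(T \right)} = 125$
$r{\left(G \right)} = 120 - 24 G$ ($r{\left(G \right)} = - 6 \left(G - 5\right) 4 = - 6 \left(-5 + G\right) 4 = - 6 \left(-20 + 4 G\right) = 120 - 24 G$)
$y{\left(w \right)} = \frac{1}{-5 + w}$ ($y{\left(w \right)} = \frac{1}{w + \left(2 \left(-1\right) - 3\right)} = \frac{1}{w - 5} = \frac{1}{-5 + w}$)
$y{\left(r{\left(D{\left(-5 \right)} \right)} \right)} \left(-30\right) \left(-62\right) = \frac{1}{-5 + \left(120 - 3000\right)} \left(-30\right) \left(-62\right) = \frac{1}{-5 - 2880} \left(-30\right) \left(-62\right) = \frac{1}{-2885} \left(-30\right) \left(-62\right) = \left(- \frac{1}{2885}\right) \left(-30\right) \left(-62\right) = \frac{6}{577} \left(-62\right) = - \frac{372}{577}$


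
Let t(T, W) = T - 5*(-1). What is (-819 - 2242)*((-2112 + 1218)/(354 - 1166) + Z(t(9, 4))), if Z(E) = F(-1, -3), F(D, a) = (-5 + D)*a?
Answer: -23738055/406 ≈ -58468.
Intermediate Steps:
t(T, W) = 5 + T (t(T, W) = T + 5 = 5 + T)
F(D, a) = a*(-5 + D)
Z(E) = 18 (Z(E) = -3*(-5 - 1) = -3*(-6) = 18)
(-819 - 2242)*((-2112 + 1218)/(354 - 1166) + Z(t(9, 4))) = (-819 - 2242)*((-2112 + 1218)/(354 - 1166) + 18) = -3061*(-894/(-812) + 18) = -3061*(-894*(-1/812) + 18) = -3061*(447/406 + 18) = -3061*7755/406 = -23738055/406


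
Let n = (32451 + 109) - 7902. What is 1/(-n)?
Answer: -1/24658 ≈ -4.0555e-5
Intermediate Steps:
n = 24658 (n = 32560 - 7902 = 24658)
1/(-n) = 1/(-1*24658) = 1/(-24658) = -1/24658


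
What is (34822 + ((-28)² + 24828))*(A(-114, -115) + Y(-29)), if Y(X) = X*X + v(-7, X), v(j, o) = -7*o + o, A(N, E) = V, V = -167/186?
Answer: 5699621191/93 ≈ 6.1286e+7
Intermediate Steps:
V = -167/186 (V = -167*1/186 = -167/186 ≈ -0.89785)
A(N, E) = -167/186
v(j, o) = -6*o
Y(X) = X² - 6*X (Y(X) = X*X - 6*X = X² - 6*X)
(34822 + ((-28)² + 24828))*(A(-114, -115) + Y(-29)) = (34822 + ((-28)² + 24828))*(-167/186 - 29*(-6 - 29)) = (34822 + (784 + 24828))*(-167/186 - 29*(-35)) = (34822 + 25612)*(-167/186 + 1015) = 60434*(188623/186) = 5699621191/93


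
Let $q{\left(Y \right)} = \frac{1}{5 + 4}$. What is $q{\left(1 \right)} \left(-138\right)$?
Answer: $- \frac{46}{3} \approx -15.333$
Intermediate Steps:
$q{\left(Y \right)} = \frac{1}{9}$
$q{\left(1 \right)} \left(-138\right) = \frac{1}{9} \left(-138\right) = - \frac{46}{3}$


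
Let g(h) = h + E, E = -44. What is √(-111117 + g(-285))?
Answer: I*√111446 ≈ 333.84*I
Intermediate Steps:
g(h) = -44 + h (g(h) = h - 44 = -44 + h)
√(-111117 + g(-285)) = √(-111117 + (-44 - 285)) = √(-111117 - 329) = √(-111446) = I*√111446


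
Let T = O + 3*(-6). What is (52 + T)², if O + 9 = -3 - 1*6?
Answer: 256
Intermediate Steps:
O = -18 (O = -9 + (-3 - 1*6) = -9 + (-3 - 6) = -9 - 9 = -18)
T = -36 (T = -18 + 3*(-6) = -18 - 18 = -36)
(52 + T)² = (52 - 36)² = 16² = 256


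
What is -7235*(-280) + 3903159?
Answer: 5928959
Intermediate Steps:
-7235*(-280) + 3903159 = 2025800 + 3903159 = 5928959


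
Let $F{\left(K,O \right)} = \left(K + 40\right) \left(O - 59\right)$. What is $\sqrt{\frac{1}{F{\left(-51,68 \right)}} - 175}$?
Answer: $\frac{i \sqrt{190586}}{33} \approx 13.229 i$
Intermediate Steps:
$F{\left(K,O \right)} = \left(-59 + O\right) \left(40 + K\right)$ ($F{\left(K,O \right)} = \left(40 + K\right) \left(-59 + O\right) = \left(-59 + O\right) \left(40 + K\right)$)
$\sqrt{\frac{1}{F{\left(-51,68 \right)}} - 175} = \sqrt{\frac{1}{-2360 - -3009 + 40 \cdot 68 - 3468} - 175} = \sqrt{\frac{1}{-2360 + 3009 + 2720 - 3468} - 175} = \sqrt{\frac{1}{-99} - 175} = \sqrt{- \frac{1}{99} - 175} = \sqrt{- \frac{17326}{99}} = \frac{i \sqrt{190586}}{33}$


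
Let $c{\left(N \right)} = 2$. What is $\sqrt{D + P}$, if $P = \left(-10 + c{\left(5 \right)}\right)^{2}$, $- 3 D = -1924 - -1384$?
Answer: $2 \sqrt{61} \approx 15.62$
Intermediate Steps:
$D = 180$ ($D = - \frac{-1924 - -1384}{3} = - \frac{-1924 + 1384}{3} = \left(- \frac{1}{3}\right) \left(-540\right) = 180$)
$P = 64$ ($P = \left(-10 + 2\right)^{2} = \left(-8\right)^{2} = 64$)
$\sqrt{D + P} = \sqrt{180 + 64} = \sqrt{244} = 2 \sqrt{61}$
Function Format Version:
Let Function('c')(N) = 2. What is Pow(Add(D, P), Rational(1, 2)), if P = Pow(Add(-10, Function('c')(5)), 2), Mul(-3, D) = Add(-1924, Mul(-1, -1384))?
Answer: Mul(2, Pow(61, Rational(1, 2))) ≈ 15.620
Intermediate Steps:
D = 180 (D = Mul(Rational(-1, 3), Add(-1924, Mul(-1, -1384))) = Mul(Rational(-1, 3), Add(-1924, 1384)) = Mul(Rational(-1, 3), -540) = 180)
P = 64 (P = Pow(Add(-10, 2), 2) = Pow(-8, 2) = 64)
Pow(Add(D, P), Rational(1, 2)) = Pow(Add(180, 64), Rational(1, 2)) = Pow(244, Rational(1, 2)) = Mul(2, Pow(61, Rational(1, 2)))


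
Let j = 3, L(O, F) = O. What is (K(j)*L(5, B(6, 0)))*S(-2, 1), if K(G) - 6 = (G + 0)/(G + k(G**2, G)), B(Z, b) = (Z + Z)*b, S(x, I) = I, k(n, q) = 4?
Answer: 225/7 ≈ 32.143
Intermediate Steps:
B(Z, b) = 2*Z*b (B(Z, b) = (2*Z)*b = 2*Z*b)
K(G) = 6 + G/(4 + G) (K(G) = 6 + (G + 0)/(G + 4) = 6 + G/(4 + G))
(K(j)*L(5, B(6, 0)))*S(-2, 1) = (((24 + 7*3)/(4 + 3))*5)*1 = (((24 + 21)/7)*5)*1 = (((1/7)*45)*5)*1 = ((45/7)*5)*1 = (225/7)*1 = 225/7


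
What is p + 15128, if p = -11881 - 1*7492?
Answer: -4245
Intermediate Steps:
p = -19373 (p = -11881 - 7492 = -19373)
p + 15128 = -19373 + 15128 = -4245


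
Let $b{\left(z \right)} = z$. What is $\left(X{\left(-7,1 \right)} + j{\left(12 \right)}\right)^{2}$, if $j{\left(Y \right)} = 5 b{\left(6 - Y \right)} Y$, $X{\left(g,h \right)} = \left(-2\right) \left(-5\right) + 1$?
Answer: $121801$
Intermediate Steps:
$X{\left(g,h \right)} = 11$ ($X{\left(g,h \right)} = 10 + 1 = 11$)
$j{\left(Y \right)} = Y \left(30 - 5 Y\right)$ ($j{\left(Y \right)} = 5 \left(6 - Y\right) Y = \left(30 - 5 Y\right) Y = Y \left(30 - 5 Y\right)$)
$\left(X{\left(-7,1 \right)} + j{\left(12 \right)}\right)^{2} = \left(11 + 5 \cdot 12 \left(6 - 12\right)\right)^{2} = \left(11 + 5 \cdot 12 \left(-6\right)\right)^{2} = \left(11 - 360\right)^{2} = \left(-349\right)^{2} = 121801$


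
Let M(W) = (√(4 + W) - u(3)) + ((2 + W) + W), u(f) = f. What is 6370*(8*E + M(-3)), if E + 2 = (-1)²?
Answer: -89180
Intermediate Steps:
E = -1 (E = -2 + (-1)² = -2 + 1 = -1)
M(W) = -1 + √(4 + W) + 2*W (M(W) = (√(4 + W) - 1*3) + ((2 + W) + W) = (√(4 + W) - 3) + (2 + 2*W) = (-3 + √(4 + W)) + (2 + 2*W) = -1 + √(4 + W) + 2*W)
6370*(8*E + M(-3)) = 6370*(8*(-1) + (-1 + √(4 - 3) + 2*(-3))) = 6370*(-8 + (-1 + √1 - 6)) = 6370*(-8 + (-1 + 1 - 6)) = 6370*(-8 - 6) = 6370*(-14) = -89180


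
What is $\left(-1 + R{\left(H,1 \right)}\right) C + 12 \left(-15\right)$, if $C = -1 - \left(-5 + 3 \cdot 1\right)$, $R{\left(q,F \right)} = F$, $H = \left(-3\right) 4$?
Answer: $-180$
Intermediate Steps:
$H = -12$
$C = 1$ ($C = -1 - \left(-5 + 3\right) = -1 - -2 = -1 + 2 = 1$)
$\left(-1 + R{\left(H,1 \right)}\right) C + 12 \left(-15\right) = \left(-1 + 1\right) 1 + 12 \left(-15\right) = 0 \cdot 1 - 180 = 0 - 180 = -180$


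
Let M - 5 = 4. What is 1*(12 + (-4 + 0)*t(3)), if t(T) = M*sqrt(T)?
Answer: 12 - 36*sqrt(3) ≈ -50.354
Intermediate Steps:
M = 9 (M = 5 + 4 = 9)
t(T) = 9*sqrt(T)
1*(12 + (-4 + 0)*t(3)) = 1*(12 + (-4 + 0)*(9*sqrt(3))) = 1*(12 - 36*sqrt(3)) = 12 - 36*sqrt(3)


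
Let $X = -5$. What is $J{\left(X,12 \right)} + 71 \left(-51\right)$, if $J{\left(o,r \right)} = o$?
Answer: $-3626$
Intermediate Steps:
$J{\left(X,12 \right)} + 71 \left(-51\right) = -5 + 71 \left(-51\right) = -5 - 3621 = -3626$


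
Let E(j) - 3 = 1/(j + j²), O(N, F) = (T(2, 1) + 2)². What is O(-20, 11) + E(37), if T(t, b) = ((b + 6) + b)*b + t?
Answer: 206683/1406 ≈ 147.00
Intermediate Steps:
T(t, b) = t + b*(6 + 2*b) (T(t, b) = ((6 + b) + b)*b + t = (6 + 2*b)*b + t = b*(6 + 2*b) + t = t + b*(6 + 2*b))
O(N, F) = 144 (O(N, F) = ((2 + 2*1² + 6*1) + 2)² = ((2 + 2*1 + 6) + 2)² = ((2 + 2 + 6) + 2)² = (10 + 2)² = 12² = 144)
E(j) = 3 + 1/(j + j²)
O(-20, 11) + E(37) = 144 + (1 + 3*37 + 3*37²)/(37*(1 + 37)) = 144 + (1/37)*(1 + 111 + 3*1369)/38 = 144 + (1/37)*(1/38)*(1 + 111 + 4107) = 144 + (1/37)*(1/38)*4219 = 144 + 4219/1406 = 206683/1406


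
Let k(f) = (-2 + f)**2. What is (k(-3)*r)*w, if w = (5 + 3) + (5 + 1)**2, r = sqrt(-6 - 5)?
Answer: 1100*I*sqrt(11) ≈ 3648.3*I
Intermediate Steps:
r = I*sqrt(11) (r = sqrt(-11) = I*sqrt(11) ≈ 3.3166*I)
w = 44 (w = 8 + 6**2 = 8 + 36 = 44)
(k(-3)*r)*w = ((-2 - 3)**2*(I*sqrt(11)))*44 = ((-5)**2*(I*sqrt(11)))*44 = (25*(I*sqrt(11)))*44 = (25*I*sqrt(11))*44 = 1100*I*sqrt(11)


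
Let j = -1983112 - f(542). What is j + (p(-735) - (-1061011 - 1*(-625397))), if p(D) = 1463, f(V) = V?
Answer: -1546577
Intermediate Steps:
j = -1983654 (j = -1983112 - 1*542 = -1983112 - 542 = -1983654)
j + (p(-735) - (-1061011 - 1*(-625397))) = -1983654 + (1463 - (-1061011 - 1*(-625397))) = -1983654 + (1463 - (-1061011 + 625397)) = -1983654 + (1463 - 1*(-435614)) = -1983654 + (1463 + 435614) = -1983654 + 437077 = -1546577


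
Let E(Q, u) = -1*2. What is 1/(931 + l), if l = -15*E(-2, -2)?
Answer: 1/961 ≈ 0.0010406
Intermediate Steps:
E(Q, u) = -2
l = 30 (l = -15*(-2) = 30)
1/(931 + l) = 1/(931 + 30) = 1/961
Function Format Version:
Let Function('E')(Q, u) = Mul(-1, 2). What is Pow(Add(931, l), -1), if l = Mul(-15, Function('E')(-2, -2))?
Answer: Rational(1, 961) ≈ 0.0010406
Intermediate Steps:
Function('E')(Q, u) = -2
l = 30 (l = Mul(-15, -2) = 30)
Pow(Add(931, l), -1) = Pow(Add(931, 30), -1) = Pow(961, -1) = Rational(1, 961)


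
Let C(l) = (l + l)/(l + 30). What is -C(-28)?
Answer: 28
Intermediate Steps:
C(l) = 2*l/(30 + l) (C(l) = (2*l)/(30 + l) = 2*l/(30 + l))
-C(-28) = -2*(-28)/(30 - 28) = -2*(-28)/2 = -1*(-28) = 28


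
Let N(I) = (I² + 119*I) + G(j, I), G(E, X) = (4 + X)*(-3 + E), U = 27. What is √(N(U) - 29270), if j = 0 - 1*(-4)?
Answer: I*√25297 ≈ 159.05*I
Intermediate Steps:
j = 4 (j = 0 + 4 = 4)
G(E, X) = (-3 + E)*(4 + X)
N(I) = 4 + I² + 120*I (N(I) = (I² + 119*I) + (-12 - 3*I + 4*4 + 4*I) = (I² + 119*I) + (-12 - 3*I + 16 + 4*I) = (I² + 119*I) + (4 + I) = 4 + I² + 120*I)
√(N(U) - 29270) = √((4 + 27² + 120*27) - 29270) = √((4 + 729 + 3240) - 29270) = √(3973 - 29270) = √(-25297) = I*√25297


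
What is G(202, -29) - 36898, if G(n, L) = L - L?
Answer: -36898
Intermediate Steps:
G(n, L) = 0
G(202, -29) - 36898 = 0 - 36898 = -36898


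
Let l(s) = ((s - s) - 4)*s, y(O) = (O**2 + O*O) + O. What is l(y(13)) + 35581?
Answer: 34177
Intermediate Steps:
y(O) = O + 2*O**2 (y(O) = (O**2 + O**2) + O = 2*O**2 + O = O + 2*O**2)
l(s) = -4*s (l(s) = (0 - 4)*s = -4*s)
l(y(13)) + 35581 = -52*(1 + 2*13) + 35581 = -52*(1 + 26) + 35581 = -52*27 + 35581 = -4*351 + 35581 = -1404 + 35581 = 34177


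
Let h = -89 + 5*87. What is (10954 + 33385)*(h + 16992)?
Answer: 768749582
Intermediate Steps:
h = 346 (h = -89 + 435 = 346)
(10954 + 33385)*(h + 16992) = (10954 + 33385)*(346 + 16992) = 44339*17338 = 768749582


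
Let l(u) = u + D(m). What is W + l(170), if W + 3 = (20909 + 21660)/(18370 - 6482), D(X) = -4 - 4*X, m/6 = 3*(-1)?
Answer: 2836249/11888 ≈ 238.58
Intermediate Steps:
m = -18 (m = 6*(3*(-1)) = 6*(-3) = -18)
l(u) = 68 + u (l(u) = u + (-4 - 4*(-18)) = u + (-4 + 72) = u + 68 = 68 + u)
W = 6905/11888 (W = -3 + (20909 + 21660)/(18370 - 6482) = -3 + 42569/11888 = 6905/11888 ≈ 0.58084)
W + l(170) = 6905/11888 + (68 + 170) = 6905/11888 + 238 = 2836249/11888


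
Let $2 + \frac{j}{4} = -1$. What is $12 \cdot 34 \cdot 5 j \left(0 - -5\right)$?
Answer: $-122400$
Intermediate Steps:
$j = -12$ ($j = -8 + 4 \left(-1\right) = -8 - 4 = -12$)
$12 \cdot 34 \cdot 5 j \left(0 - -5\right) = 12 \cdot 34 \cdot 5 \left(-12\right) \left(0 - -5\right) = 408 \left(- 60 \left(0 + 5\right)\right) = 408 \left(\left(-60\right) 5\right) = 408 \left(-300\right) = -122400$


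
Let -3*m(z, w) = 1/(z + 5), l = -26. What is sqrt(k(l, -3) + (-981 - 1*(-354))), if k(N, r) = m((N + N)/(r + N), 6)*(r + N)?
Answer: 2*I*sqrt(54625539)/591 ≈ 25.012*I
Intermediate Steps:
m(z, w) = -1/(3*(5 + z)) (m(z, w) = -1/(3*(z + 5)) = -1/(3*(5 + z)))
k(N, r) = -(N + r)/(15 + 6*N/(N + r)) (k(N, r) = (-1/(15 + 3*((N + N)/(r + N))))*(r + N) = (-1/(15 + 3*((2*N)/(N + r))))*(N + r) = (-1/(15 + 3*(2*N/(N + r))))*(N + r) = (-1/(15 + 6*N/(N + r)))*(N + r) = -(N + r)/(15 + 6*N/(N + r)))
sqrt(k(l, -3) + (-981 - 1*(-354))) = sqrt(-(-26 - 3)**2/(15*(-3) + 21*(-26)) + (-981 - 1*(-354))) = sqrt(-1*(-29)**2/(-45 - 546) + (-981 + 354)) = sqrt(-1*841/(-591) - 627) = sqrt(-1*841*(-1/591) - 627) = sqrt(841/591 - 627) = sqrt(-369716/591) = 2*I*sqrt(54625539)/591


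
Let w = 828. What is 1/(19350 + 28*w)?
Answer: 1/42534 ≈ 2.3511e-5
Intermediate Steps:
1/(19350 + 28*w) = 1/(19350 + 28*828) = 1/(19350 + 23184) = 1/42534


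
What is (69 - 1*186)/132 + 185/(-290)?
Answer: -1945/1276 ≈ -1.5243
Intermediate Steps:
(69 - 1*186)/132 + 185/(-290) = (69 - 186)*(1/132) + 185*(-1/290) = -117*1/132 - 37/58 = -39/44 - 37/58 = -1945/1276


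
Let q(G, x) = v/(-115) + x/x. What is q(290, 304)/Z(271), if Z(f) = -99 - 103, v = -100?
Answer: -43/4646 ≈ -0.0092553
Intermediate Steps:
Z(f) = -202
q(G, x) = 43/23 (q(G, x) = -100/(-115) + x/x = -100*(-1/115) + 1 = 20/23 + 1 = 43/23)
q(290, 304)/Z(271) = (43/23)/(-202) = (43/23)*(-1/202) = -43/4646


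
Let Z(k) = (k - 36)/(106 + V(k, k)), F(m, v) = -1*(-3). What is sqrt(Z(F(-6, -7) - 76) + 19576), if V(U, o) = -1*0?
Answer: sqrt(219944382)/106 ≈ 139.91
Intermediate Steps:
V(U, o) = 0
F(m, v) = 3
Z(k) = -18/53 + k/106 (Z(k) = (k - 36)/(106 + 0) = (-36 + k)/106 = (-36 + k)*(1/106) = -18/53 + k/106)
sqrt(Z(F(-6, -7) - 76) + 19576) = sqrt((-18/53 + (3 - 76)/106) + 19576) = sqrt((-18/53 + (1/106)*(-73)) + 19576) = sqrt((-18/53 - 73/106) + 19576) = sqrt(-109/106 + 19576) = sqrt(2074947/106) = sqrt(219944382)/106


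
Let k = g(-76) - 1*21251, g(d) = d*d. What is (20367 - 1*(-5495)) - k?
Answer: 41337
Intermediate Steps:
g(d) = d**2
k = -15475 (k = (-76)**2 - 1*21251 = 5776 - 21251 = -15475)
(20367 - 1*(-5495)) - k = (20367 - 1*(-5495)) - 1*(-15475) = (20367 + 5495) + 15475 = 25862 + 15475 = 41337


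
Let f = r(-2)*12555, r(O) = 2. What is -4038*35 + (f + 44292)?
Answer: -71928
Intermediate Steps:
f = 25110 (f = 2*12555 = 25110)
-4038*35 + (f + 44292) = -4038*35 + (25110 + 44292) = -141330 + 69402 = -71928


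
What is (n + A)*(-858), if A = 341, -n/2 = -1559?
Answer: -2967822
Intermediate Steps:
n = 3118 (n = -2*(-1559) = 3118)
(n + A)*(-858) = (3118 + 341)*(-858) = 3459*(-858) = -2967822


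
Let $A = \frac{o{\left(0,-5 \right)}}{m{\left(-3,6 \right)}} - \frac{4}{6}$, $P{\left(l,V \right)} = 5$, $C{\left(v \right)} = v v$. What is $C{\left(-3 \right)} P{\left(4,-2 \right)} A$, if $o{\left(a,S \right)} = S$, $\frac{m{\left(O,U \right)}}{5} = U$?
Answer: $- \frac{75}{2} \approx -37.5$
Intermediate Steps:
$m{\left(O,U \right)} = 5 U$
$C{\left(v \right)} = v^{2}$
$A = - \frac{5}{6}$ ($A = - \frac{5}{5 \cdot 6} - \frac{4}{6} = - \frac{5}{30} - \frac{2}{3} = \left(-5\right) \frac{1}{30} - \frac{2}{3} = - \frac{1}{6} - \frac{2}{3} = - \frac{5}{6} \approx -0.83333$)
$C{\left(-3 \right)} P{\left(4,-2 \right)} A = \left(-3\right)^{2} \cdot 5 \left(- \frac{5}{6}\right) = 9 \cdot 5 \left(- \frac{5}{6}\right) = 45 \left(- \frac{5}{6}\right) = - \frac{75}{2}$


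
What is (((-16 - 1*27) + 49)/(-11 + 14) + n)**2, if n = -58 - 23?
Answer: 6241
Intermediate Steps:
n = -81
(((-16 - 1*27) + 49)/(-11 + 14) + n)**2 = (((-16 - 1*27) + 49)/(-11 + 14) - 81)**2 = (((-16 - 27) + 49)/3 - 81)**2 = ((-43 + 49)*(1/3) - 81)**2 = (6*(1/3) - 81)**2 = (2 - 81)**2 = (-79)**2 = 6241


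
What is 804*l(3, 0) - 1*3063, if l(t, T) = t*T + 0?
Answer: -3063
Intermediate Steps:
l(t, T) = T*t (l(t, T) = T*t + 0 = T*t)
804*l(3, 0) - 1*3063 = 804*(0*3) - 1*3063 = 804*0 - 3063 = 0 - 3063 = -3063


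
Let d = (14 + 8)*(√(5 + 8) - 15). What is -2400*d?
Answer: 792000 - 52800*√13 ≈ 6.0163e+5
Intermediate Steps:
d = -330 + 22*√13 (d = 22*(√13 - 15) = 22*(-15 + √13) = -330 + 22*√13 ≈ -250.68)
-2400*d = -2400*(-330 + 22*√13) = 792000 - 52800*√13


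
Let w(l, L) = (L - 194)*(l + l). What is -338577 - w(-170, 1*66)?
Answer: -382097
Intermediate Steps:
w(l, L) = 2*l*(-194 + L) (w(l, L) = (-194 + L)*(2*l) = 2*l*(-194 + L))
-338577 - w(-170, 1*66) = -338577 - 2*(-170)*(-194 + 1*66) = -338577 - 2*(-170)*(-194 + 66) = -338577 - 2*(-170)*(-128) = -338577 - 1*43520 = -338577 - 43520 = -382097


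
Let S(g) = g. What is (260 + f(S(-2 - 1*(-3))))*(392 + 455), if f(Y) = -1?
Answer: 219373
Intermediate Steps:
(260 + f(S(-2 - 1*(-3))))*(392 + 455) = (260 - 1)*(392 + 455) = 259*847 = 219373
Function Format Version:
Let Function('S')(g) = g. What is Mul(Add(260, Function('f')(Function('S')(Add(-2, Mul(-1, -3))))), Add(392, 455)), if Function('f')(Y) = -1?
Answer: 219373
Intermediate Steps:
Mul(Add(260, Function('f')(Function('S')(Add(-2, Mul(-1, -3))))), Add(392, 455)) = Mul(Add(260, -1), Add(392, 455)) = Mul(259, 847) = 219373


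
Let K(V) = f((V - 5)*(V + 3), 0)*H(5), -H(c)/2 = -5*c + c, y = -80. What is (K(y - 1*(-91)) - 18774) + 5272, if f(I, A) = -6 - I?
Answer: -17102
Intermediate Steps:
H(c) = 8*c (H(c) = -2*(-5*c + c) = -(-8)*c = 8*c)
K(V) = -240 - 40*(-5 + V)*(3 + V) (K(V) = (-6 - (V - 5)*(V + 3))*(8*5) = (-6 - (-5 + V)*(3 + V))*40 = -240 - 40*(-5 + V)*(3 + V))
(K(y - 1*(-91)) - 18774) + 5272 = ((360 - 40*(-80 - 1*(-91))² + 80*(-80 - 1*(-91))) - 18774) + 5272 = ((360 - 40*(-80 + 91)² + 80*(-80 + 91)) - 18774) + 5272 = ((360 - 40*11² + 80*11) - 18774) + 5272 = ((360 - 40*121 + 880) - 18774) + 5272 = ((360 - 4840 + 880) - 18774) + 5272 = (-3600 - 18774) + 5272 = -22374 + 5272 = -17102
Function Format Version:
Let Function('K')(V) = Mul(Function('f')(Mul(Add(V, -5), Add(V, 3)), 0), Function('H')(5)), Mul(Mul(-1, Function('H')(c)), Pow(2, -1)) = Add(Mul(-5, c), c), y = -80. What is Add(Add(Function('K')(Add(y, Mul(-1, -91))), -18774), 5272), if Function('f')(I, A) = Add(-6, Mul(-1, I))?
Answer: -17102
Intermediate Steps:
Function('H')(c) = Mul(8, c) (Function('H')(c) = Mul(-2, Add(Mul(-5, c), c)) = Mul(-2, Mul(-4, c)) = Mul(8, c))
Function('K')(V) = Add(-240, Mul(-40, Add(-5, V), Add(3, V))) (Function('K')(V) = Mul(Add(-6, Mul(-1, Mul(Add(V, -5), Add(V, 3)))), Mul(8, 5)) = Mul(Add(-6, Mul(-1, Mul(Add(-5, V), Add(3, V)))), 40) = Mul(Add(-6, Mul(-1, Add(-5, V), Add(3, V))), 40) = Add(-240, Mul(-40, Add(-5, V), Add(3, V))))
Add(Add(Function('K')(Add(y, Mul(-1, -91))), -18774), 5272) = Add(Add(Add(360, Mul(-40, Pow(Add(-80, Mul(-1, -91)), 2)), Mul(80, Add(-80, Mul(-1, -91)))), -18774), 5272) = Add(Add(Add(360, Mul(-40, Pow(Add(-80, 91), 2)), Mul(80, Add(-80, 91))), -18774), 5272) = Add(Add(Add(360, Mul(-40, Pow(11, 2)), Mul(80, 11)), -18774), 5272) = Add(Add(Add(360, Mul(-40, 121), 880), -18774), 5272) = Add(Add(Add(360, -4840, 880), -18774), 5272) = Add(Add(-3600, -18774), 5272) = Add(-22374, 5272) = -17102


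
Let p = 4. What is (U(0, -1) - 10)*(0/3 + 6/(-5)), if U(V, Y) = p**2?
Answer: -36/5 ≈ -7.2000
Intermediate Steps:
U(V, Y) = 16 (U(V, Y) = 4**2 = 16)
(U(0, -1) - 10)*(0/3 + 6/(-5)) = (16 - 10)*(0/3 + 6/(-5)) = 6*(0*(1/3) + 6*(-1/5)) = 6*(0 - 6/5) = 6*(-6/5) = -36/5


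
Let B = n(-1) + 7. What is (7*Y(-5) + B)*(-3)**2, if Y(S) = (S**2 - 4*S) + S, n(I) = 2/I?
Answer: 2565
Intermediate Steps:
Y(S) = S**2 - 3*S
B = 5 (B = 2/(-1) + 7 = 2*(-1) + 7 = -2 + 7 = 5)
(7*Y(-5) + B)*(-3)**2 = (7*(-5*(-3 - 5)) + 5)*(-3)**2 = (7*(-5*(-8)) + 5)*9 = (7*40 + 5)*9 = (280 + 5)*9 = 285*9 = 2565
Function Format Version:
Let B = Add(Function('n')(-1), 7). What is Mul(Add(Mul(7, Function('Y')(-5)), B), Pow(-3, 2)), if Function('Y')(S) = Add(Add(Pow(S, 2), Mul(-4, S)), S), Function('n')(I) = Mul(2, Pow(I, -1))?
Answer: 2565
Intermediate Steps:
Function('Y')(S) = Add(Pow(S, 2), Mul(-3, S))
B = 5 (B = Add(Mul(2, Pow(-1, -1)), 7) = Add(Mul(2, -1), 7) = Add(-2, 7) = 5)
Mul(Add(Mul(7, Function('Y')(-5)), B), Pow(-3, 2)) = Mul(Add(Mul(7, Mul(-5, Add(-3, -5))), 5), Pow(-3, 2)) = Mul(Add(Mul(7, Mul(-5, -8)), 5), 9) = Mul(Add(Mul(7, 40), 5), 9) = Mul(Add(280, 5), 9) = Mul(285, 9) = 2565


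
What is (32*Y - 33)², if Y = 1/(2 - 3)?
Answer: 4225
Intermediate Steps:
Y = -1 (Y = 1/(-1) = -1)
(32*Y - 33)² = (32*(-1) - 33)² = (-32 - 33)² = (-65)² = 4225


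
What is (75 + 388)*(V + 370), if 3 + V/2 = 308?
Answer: 453740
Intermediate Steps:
V = 610 (V = -6 + 2*308 = -6 + 616 = 610)
(75 + 388)*(V + 370) = (75 + 388)*(610 + 370) = 463*980 = 453740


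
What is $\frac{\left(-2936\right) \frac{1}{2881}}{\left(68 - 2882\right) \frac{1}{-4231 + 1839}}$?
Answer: $- \frac{3511456}{4053567} \approx -0.86626$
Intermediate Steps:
$\frac{\left(-2936\right) \frac{1}{2881}}{\left(68 - 2882\right) \frac{1}{-4231 + 1839}} = \frac{\left(-2936\right) \frac{1}{2881}}{\left(-2814\right) \frac{1}{-2392}} = - \frac{2936}{2881 \left(\left(-2814\right) \left(- \frac{1}{2392}\right)\right)} = - \frac{2936}{2881 \cdot \frac{1407}{1196}} = \left(- \frac{2936}{2881}\right) \frac{1196}{1407} = - \frac{3511456}{4053567}$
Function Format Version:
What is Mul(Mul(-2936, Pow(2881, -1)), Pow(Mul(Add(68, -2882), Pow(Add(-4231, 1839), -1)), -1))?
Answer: Rational(-3511456, 4053567) ≈ -0.86626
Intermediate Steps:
Mul(Mul(-2936, Pow(2881, -1)), Pow(Mul(Add(68, -2882), Pow(Add(-4231, 1839), -1)), -1)) = Mul(Mul(-2936, Rational(1, 2881)), Pow(Mul(-2814, Pow(-2392, -1)), -1)) = Mul(Rational(-2936, 2881), Pow(Mul(-2814, Rational(-1, 2392)), -1)) = Mul(Rational(-2936, 2881), Pow(Rational(1407, 1196), -1)) = Mul(Rational(-2936, 2881), Rational(1196, 1407)) = Rational(-3511456, 4053567)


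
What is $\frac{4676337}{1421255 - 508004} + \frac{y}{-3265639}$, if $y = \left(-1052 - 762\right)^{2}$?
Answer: $\frac{4088696132249}{994116027463} \approx 4.1129$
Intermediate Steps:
$y = 3290596$ ($y = \left(-1814\right)^{2} = 3290596$)
$\frac{4676337}{1421255 - 508004} + \frac{y}{-3265639} = \frac{4676337}{1421255 - 508004} + \frac{3290596}{-3265639} = \frac{4676337}{1421255 - 508004} + 3290596 \left(- \frac{1}{3265639}\right) = \frac{4676337}{913251} - \frac{3290596}{3265639} = 4676337 \cdot \frac{1}{913251} - \frac{3290596}{3265639} = \frac{1558779}{304417} - \frac{3290596}{3265639} = \frac{4088696132249}{994116027463}$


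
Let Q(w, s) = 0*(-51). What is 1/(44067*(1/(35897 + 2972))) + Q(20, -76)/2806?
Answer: 38869/44067 ≈ 0.88204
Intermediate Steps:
Q(w, s) = 0
1/(44067*(1/(35897 + 2972))) + Q(20, -76)/2806 = 1/(44067*(1/(35897 + 2972))) + 0/2806 = 1/(44067*(1/38869)) + 0*(1/2806) = 1/(44067*(1/38869)) + 0 = (1/44067)*38869 + 0 = 38869/44067 + 0 = 38869/44067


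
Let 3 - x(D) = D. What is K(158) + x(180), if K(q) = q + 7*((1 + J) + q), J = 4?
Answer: 1122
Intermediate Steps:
x(D) = 3 - D
K(q) = 35 + 8*q (K(q) = q + 7*((1 + 4) + q) = q + 7*(5 + q) = q + (35 + 7*q) = 35 + 8*q)
K(158) + x(180) = (35 + 8*158) + (3 - 1*180) = (35 + 1264) + (3 - 180) = 1299 - 177 = 1122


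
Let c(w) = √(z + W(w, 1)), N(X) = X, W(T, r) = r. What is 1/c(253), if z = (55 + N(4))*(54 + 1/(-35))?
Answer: √3902010/111486 ≈ 0.017718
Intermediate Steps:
z = 111451/35 (z = (55 + 4)*(54 + 1/(-35)) = 59*(54 - 1/35) = 59*(1889/35) = 111451/35 ≈ 3184.3)
c(w) = √3902010/35 (c(w) = √(111451/35 + 1) = √(111486/35) = √3902010/35)
1/c(253) = 1/(√3902010/35) = √3902010/111486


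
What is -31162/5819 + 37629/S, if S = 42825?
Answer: -371849833/83066225 ≈ -4.4765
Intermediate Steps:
-31162/5819 + 37629/S = -31162/5819 + 37629/42825 = -31162*1/5819 + 37629*(1/42825) = -31162/5819 + 12543/14275 = -371849833/83066225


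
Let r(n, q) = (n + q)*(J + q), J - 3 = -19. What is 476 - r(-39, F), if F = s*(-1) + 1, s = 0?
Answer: -94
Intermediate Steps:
F = 1 (F = 0*(-1) + 1 = 0 + 1 = 1)
J = -16 (J = 3 - 19 = -16)
r(n, q) = (-16 + q)*(n + q) (r(n, q) = (n + q)*(-16 + q) = (-16 + q)*(n + q))
476 - r(-39, F) = 476 - (1**2 - 16*(-39) - 16*1 - 39*1) = 476 - (1 + 624 - 16 - 39) = 476 - 1*570 = 476 - 570 = -94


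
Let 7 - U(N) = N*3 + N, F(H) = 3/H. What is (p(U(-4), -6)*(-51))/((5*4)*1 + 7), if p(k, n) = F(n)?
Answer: 17/18 ≈ 0.94444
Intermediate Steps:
U(N) = 7 - 4*N (U(N) = 7 - (N*3 + N) = 7 - (3*N + N) = 7 - 4*N)
p(k, n) = 3/n
(p(U(-4), -6)*(-51))/((5*4)*1 + 7) = ((3/(-6))*(-51))/((5*4)*1 + 7) = ((3*(-1/6))*(-51))/(20*1 + 7) = (-1/2*(-51))/(20 + 7) = (51/2)/27 = (51/2)*(1/27) = 17/18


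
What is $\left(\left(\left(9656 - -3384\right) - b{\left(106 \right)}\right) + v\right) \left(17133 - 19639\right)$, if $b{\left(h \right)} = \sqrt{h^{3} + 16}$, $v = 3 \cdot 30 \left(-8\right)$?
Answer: $-30873920 + 5012 \sqrt{297758} \approx -2.8139 \cdot 10^{7}$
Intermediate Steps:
$v = -720$ ($v = 90 \left(-8\right) = -720$)
$b{\left(h \right)} = \sqrt{16 + h^{3}}$
$\left(\left(\left(9656 - -3384\right) - b{\left(106 \right)}\right) + v\right) \left(17133 - 19639\right) = \left(\left(\left(9656 - -3384\right) - \sqrt{16 + 106^{3}}\right) - 720\right) \left(17133 - 19639\right) = \left(\left(\left(9656 + 3384\right) - \sqrt{16 + 1191016}\right) - 720\right) \left(-2506\right) = \left(\left(13040 - \sqrt{1191032}\right) - 720\right) \left(-2506\right) = \left(\left(13040 - 2 \sqrt{297758}\right) - 720\right) \left(-2506\right) = \left(12320 - 2 \sqrt{297758}\right) \left(-2506\right) = -30873920 + 5012 \sqrt{297758}$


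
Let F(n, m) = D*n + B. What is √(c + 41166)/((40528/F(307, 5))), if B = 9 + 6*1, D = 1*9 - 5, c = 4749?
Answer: 1243*√45915/40528 ≈ 6.5719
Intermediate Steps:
D = 4 (D = 9 - 5 = 4)
B = 15 (B = 9 + 6 = 15)
F(n, m) = 15 + 4*n (F(n, m) = 4*n + 15 = 15 + 4*n)
√(c + 41166)/((40528/F(307, 5))) = √(4749 + 41166)/((40528/(15 + 4*307))) = √45915/((40528/(15 + 1228))) = √45915/((40528/1243)) = √45915/((40528*(1/1243))) = √45915/(40528/1243) = √45915*(1243/40528) = 1243*√45915/40528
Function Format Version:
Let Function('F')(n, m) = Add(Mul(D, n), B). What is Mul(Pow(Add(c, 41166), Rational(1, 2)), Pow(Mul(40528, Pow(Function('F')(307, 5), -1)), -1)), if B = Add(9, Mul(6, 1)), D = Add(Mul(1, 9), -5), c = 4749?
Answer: Mul(Rational(1243, 40528), Pow(45915, Rational(1, 2))) ≈ 6.5719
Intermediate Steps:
D = 4 (D = Add(9, -5) = 4)
B = 15 (B = Add(9, 6) = 15)
Function('F')(n, m) = Add(15, Mul(4, n)) (Function('F')(n, m) = Add(Mul(4, n), 15) = Add(15, Mul(4, n)))
Mul(Pow(Add(c, 41166), Rational(1, 2)), Pow(Mul(40528, Pow(Function('F')(307, 5), -1)), -1)) = Mul(Pow(Add(4749, 41166), Rational(1, 2)), Pow(Mul(40528, Pow(Add(15, Mul(4, 307)), -1)), -1)) = Mul(Pow(45915, Rational(1, 2)), Pow(Mul(40528, Pow(Add(15, 1228), -1)), -1)) = Mul(Pow(45915, Rational(1, 2)), Pow(Mul(40528, Pow(1243, -1)), -1)) = Mul(Pow(45915, Rational(1, 2)), Pow(Mul(40528, Rational(1, 1243)), -1)) = Mul(Pow(45915, Rational(1, 2)), Pow(Rational(40528, 1243), -1)) = Mul(Pow(45915, Rational(1, 2)), Rational(1243, 40528)) = Mul(Rational(1243, 40528), Pow(45915, Rational(1, 2)))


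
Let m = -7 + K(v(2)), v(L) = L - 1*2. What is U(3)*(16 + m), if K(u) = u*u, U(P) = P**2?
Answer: 81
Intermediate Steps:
v(L) = -2 + L (v(L) = L - 2 = -2 + L)
K(u) = u**2
m = -7 (m = -7 + (-2 + 2)**2 = -7 + 0**2 = -7 + 0 = -7)
U(3)*(16 + m) = 3**2*(16 - 7) = 9*9 = 81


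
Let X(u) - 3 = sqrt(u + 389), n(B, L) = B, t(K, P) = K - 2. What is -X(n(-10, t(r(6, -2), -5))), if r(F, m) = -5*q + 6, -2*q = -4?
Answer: -3 - sqrt(379) ≈ -22.468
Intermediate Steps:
q = 2 (q = -1/2*(-4) = 2)
r(F, m) = -4 (r(F, m) = -5*2 + 6 = -10 + 6 = -4)
t(K, P) = -2 + K
X(u) = 3 + sqrt(389 + u) (X(u) = 3 + sqrt(u + 389) = 3 + sqrt(389 + u))
-X(n(-10, t(r(6, -2), -5))) = -(3 + sqrt(389 - 10)) = -(3 + sqrt(379)) = -3 - sqrt(379)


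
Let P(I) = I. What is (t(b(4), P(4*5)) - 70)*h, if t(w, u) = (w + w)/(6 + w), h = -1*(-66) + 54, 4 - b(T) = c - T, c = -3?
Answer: -140160/17 ≈ -8244.7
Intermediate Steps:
b(T) = 7 + T (b(T) = 4 - (-3 - T) = 4 + (3 + T) = 7 + T)
h = 120 (h = 66 + 54 = 120)
t(w, u) = 2*w/(6 + w) (t(w, u) = (2*w)/(6 + w) = 2*w/(6 + w))
(t(b(4), P(4*5)) - 70)*h = (2*(7 + 4)/(6 + (7 + 4)) - 70)*120 = (2*11/(6 + 11) - 70)*120 = (2*11/17 - 70)*120 = (2*11*(1/17) - 70)*120 = (22/17 - 70)*120 = -1168/17*120 = -140160/17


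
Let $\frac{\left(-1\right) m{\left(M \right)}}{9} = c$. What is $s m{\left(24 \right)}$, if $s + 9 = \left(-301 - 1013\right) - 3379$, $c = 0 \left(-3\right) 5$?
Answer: $0$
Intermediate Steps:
$c = 0$ ($c = 0 \cdot 5 = 0$)
$m{\left(M \right)} = 0$ ($m{\left(M \right)} = \left(-9\right) 0 = 0$)
$s = -4702$ ($s = -9 - 4693 = -4702$)
$s m{\left(24 \right)} = \left(-4702\right) 0 = 0$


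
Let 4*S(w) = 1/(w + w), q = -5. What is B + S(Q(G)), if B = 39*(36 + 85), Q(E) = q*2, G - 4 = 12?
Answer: 377519/80 ≈ 4719.0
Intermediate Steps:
G = 16 (G = 4 + 12 = 16)
Q(E) = -10 (Q(E) = -5*2 = -10)
S(w) = 1/(8*w) (S(w) = 1/(4*(w + w)) = 1/(4*((2*w))) = (1/(2*w))/4 = 1/(8*w))
B = 4719 (B = 39*121 = 4719)
B + S(Q(G)) = 4719 + (1/8)/(-10) = 4719 + (1/8)*(-1/10) = 4719 - 1/80 = 377519/80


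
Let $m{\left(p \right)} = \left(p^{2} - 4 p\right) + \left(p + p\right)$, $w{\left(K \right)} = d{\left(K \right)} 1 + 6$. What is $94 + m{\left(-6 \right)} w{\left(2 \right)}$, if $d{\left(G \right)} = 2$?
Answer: $478$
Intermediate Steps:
$w{\left(K \right)} = 8$ ($w{\left(K \right)} = 2 \cdot 1 + 6 = 2 + 6 = 8$)
$m{\left(p \right)} = p^{2} - 2 p$ ($m{\left(p \right)} = \left(p^{2} - 4 p\right) + 2 p = p^{2} - 2 p$)
$94 + m{\left(-6 \right)} w{\left(2 \right)} = 94 + - 6 \left(-2 - 6\right) 8 = 94 + \left(-6\right) \left(-8\right) 8 = 94 + 48 \cdot 8 = 94 + 384 = 478$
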